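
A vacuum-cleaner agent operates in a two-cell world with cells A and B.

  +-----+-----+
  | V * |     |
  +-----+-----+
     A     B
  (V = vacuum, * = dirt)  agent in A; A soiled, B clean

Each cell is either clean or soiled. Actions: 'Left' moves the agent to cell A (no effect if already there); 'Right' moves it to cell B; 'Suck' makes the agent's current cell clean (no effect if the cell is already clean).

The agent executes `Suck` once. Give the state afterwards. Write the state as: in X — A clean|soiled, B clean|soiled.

start: in A — A soiled, B clean
1. Suck → in A — A clean, B clean

in A — A clean, B clean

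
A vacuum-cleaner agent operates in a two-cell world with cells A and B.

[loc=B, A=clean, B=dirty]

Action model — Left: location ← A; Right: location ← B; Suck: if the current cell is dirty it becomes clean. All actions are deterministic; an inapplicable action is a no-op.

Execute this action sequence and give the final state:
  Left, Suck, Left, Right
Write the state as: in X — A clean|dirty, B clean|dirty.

in B — A clean, B dirty

t=1 Left ⇒ in A — A clean, B dirty
t=2 Suck ⇒ in A — A clean, B dirty
t=3 Left ⇒ in A — A clean, B dirty
t=4 Right ⇒ in B — A clean, B dirty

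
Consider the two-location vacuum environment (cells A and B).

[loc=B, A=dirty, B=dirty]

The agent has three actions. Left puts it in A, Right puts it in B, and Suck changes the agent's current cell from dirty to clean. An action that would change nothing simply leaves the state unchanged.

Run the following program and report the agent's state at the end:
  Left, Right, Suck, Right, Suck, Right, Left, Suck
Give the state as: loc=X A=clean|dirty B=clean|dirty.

t=1 Left ⇒ loc=A A=dirty B=dirty
t=2 Right ⇒ loc=B A=dirty B=dirty
t=3 Suck ⇒ loc=B A=dirty B=clean
t=4 Right ⇒ loc=B A=dirty B=clean
t=5 Suck ⇒ loc=B A=dirty B=clean
t=6 Right ⇒ loc=B A=dirty B=clean
t=7 Left ⇒ loc=A A=dirty B=clean
t=8 Suck ⇒ loc=A A=clean B=clean

loc=A A=clean B=clean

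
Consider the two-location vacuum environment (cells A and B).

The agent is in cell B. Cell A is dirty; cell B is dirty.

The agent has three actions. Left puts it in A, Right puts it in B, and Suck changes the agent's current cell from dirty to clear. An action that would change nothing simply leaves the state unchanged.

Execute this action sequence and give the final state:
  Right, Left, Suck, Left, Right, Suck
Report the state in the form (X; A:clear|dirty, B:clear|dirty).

1) do Right; now (B; A:dirty, B:dirty)
2) do Left; now (A; A:dirty, B:dirty)
3) do Suck; now (A; A:clear, B:dirty)
4) do Left; now (A; A:clear, B:dirty)
5) do Right; now (B; A:clear, B:dirty)
6) do Suck; now (B; A:clear, B:clear)

(B; A:clear, B:clear)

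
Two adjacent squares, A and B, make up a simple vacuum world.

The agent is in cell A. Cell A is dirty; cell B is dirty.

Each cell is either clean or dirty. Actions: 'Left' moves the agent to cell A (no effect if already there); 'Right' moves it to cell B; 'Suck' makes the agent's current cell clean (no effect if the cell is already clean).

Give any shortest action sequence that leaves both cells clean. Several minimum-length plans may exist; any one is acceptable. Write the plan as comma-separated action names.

Suck, Right, Suck

step 1/3 (Suck): (A; A:clean, B:dirty)
step 2/3 (Right): (B; A:clean, B:dirty)
step 3/3 (Suck): (B; A:clean, B:clean)
min 3: Suck A + move + Suck B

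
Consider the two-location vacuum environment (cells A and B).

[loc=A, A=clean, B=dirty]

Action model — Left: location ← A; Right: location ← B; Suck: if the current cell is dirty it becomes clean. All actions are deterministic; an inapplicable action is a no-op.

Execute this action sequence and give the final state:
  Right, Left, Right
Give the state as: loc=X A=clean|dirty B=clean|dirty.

loc=B A=clean B=dirty

t=1 Right ⇒ loc=B A=clean B=dirty
t=2 Left ⇒ loc=A A=clean B=dirty
t=3 Right ⇒ loc=B A=clean B=dirty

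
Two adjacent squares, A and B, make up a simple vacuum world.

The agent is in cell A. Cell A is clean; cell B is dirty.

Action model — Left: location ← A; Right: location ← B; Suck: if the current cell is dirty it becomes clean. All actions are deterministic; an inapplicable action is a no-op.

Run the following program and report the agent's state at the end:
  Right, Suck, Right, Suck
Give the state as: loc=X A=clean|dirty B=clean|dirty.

loc=B A=clean B=clean

Right (#1): loc=B A=clean B=dirty
Suck (#2): loc=B A=clean B=clean
Right (#3): loc=B A=clean B=clean
Suck (#4): loc=B A=clean B=clean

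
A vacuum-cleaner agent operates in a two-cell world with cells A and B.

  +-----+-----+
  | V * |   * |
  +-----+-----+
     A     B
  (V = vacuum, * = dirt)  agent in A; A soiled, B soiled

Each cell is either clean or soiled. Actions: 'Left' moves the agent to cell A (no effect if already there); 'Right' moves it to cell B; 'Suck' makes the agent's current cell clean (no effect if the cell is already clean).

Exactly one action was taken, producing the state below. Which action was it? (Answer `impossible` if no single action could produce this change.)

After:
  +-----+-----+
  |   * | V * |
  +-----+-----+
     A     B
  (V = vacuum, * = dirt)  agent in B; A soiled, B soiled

try  Left: (A; A:soiled, B:soiled)
try Right: (B; A:soiled, B:soiled)  ← match
try  Suck: (A; A:clean, B:soiled)

Right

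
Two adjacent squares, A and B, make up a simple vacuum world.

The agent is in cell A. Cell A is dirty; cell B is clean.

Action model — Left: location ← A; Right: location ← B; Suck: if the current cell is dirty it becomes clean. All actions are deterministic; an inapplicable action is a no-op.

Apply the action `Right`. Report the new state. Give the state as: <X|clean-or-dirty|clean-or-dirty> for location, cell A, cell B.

<B|dirty|clean>

start: <A|dirty|clean>
[1] after Right: <B|dirty|clean>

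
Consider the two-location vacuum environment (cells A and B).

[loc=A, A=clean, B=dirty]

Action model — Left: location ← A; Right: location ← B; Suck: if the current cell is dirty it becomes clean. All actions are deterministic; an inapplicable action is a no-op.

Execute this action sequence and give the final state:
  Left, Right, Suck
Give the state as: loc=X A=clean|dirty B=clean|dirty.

loc=B A=clean B=clean

Left (#1): loc=A A=clean B=dirty
Right (#2): loc=B A=clean B=dirty
Suck (#3): loc=B A=clean B=clean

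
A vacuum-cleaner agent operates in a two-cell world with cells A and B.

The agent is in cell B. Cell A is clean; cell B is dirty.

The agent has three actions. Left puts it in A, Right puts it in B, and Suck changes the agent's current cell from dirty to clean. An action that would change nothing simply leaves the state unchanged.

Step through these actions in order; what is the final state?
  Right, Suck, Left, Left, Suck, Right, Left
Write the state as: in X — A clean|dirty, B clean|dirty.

1) do Right; now in B — A clean, B dirty
2) do Suck; now in B — A clean, B clean
3) do Left; now in A — A clean, B clean
4) do Left; now in A — A clean, B clean
5) do Suck; now in A — A clean, B clean
6) do Right; now in B — A clean, B clean
7) do Left; now in A — A clean, B clean

in A — A clean, B clean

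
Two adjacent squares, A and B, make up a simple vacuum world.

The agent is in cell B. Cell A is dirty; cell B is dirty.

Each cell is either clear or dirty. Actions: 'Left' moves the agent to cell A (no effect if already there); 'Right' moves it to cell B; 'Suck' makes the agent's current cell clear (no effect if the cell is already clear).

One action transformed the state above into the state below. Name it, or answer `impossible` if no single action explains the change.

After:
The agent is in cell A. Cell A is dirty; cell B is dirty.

try  Left: in A — A dirty, B dirty  ← match
try Right: in B — A dirty, B dirty
try  Suck: in B — A dirty, B clear

Left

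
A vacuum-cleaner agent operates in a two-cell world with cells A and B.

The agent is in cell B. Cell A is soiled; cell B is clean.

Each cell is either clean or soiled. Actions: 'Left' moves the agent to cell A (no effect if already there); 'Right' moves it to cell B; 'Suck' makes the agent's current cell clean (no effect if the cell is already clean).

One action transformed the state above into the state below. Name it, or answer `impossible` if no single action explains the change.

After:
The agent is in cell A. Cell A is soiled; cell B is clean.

try  Left: <A|soiled|clean>  ← match
try Right: <B|soiled|clean>
try  Suck: <B|soiled|clean>

Left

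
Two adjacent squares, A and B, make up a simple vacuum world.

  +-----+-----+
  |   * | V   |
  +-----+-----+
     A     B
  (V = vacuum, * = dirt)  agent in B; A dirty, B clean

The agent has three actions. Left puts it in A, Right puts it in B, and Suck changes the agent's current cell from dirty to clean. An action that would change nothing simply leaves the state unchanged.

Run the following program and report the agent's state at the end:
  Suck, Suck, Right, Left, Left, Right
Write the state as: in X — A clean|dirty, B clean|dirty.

in B — A dirty, B clean

Suck (#1): in B — A dirty, B clean
Suck (#2): in B — A dirty, B clean
Right (#3): in B — A dirty, B clean
Left (#4): in A — A dirty, B clean
Left (#5): in A — A dirty, B clean
Right (#6): in B — A dirty, B clean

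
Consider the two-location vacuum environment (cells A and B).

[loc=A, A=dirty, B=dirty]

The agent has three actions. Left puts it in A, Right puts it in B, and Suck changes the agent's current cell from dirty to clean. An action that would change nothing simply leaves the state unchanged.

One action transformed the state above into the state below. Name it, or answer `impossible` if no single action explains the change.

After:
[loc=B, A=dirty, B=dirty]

Right

try  Left: <A|dirty|dirty>
try Right: <B|dirty|dirty>  ← match
try  Suck: <A|clean|dirty>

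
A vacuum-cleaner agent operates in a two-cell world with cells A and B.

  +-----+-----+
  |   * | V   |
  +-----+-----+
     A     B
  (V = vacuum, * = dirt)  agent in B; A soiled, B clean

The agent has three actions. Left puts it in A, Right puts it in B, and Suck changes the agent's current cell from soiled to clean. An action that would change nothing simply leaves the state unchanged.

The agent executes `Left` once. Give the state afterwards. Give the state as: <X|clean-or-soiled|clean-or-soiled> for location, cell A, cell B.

start: <B|soiled|clean>
1) do Left; now <A|soiled|clean>

<A|soiled|clean>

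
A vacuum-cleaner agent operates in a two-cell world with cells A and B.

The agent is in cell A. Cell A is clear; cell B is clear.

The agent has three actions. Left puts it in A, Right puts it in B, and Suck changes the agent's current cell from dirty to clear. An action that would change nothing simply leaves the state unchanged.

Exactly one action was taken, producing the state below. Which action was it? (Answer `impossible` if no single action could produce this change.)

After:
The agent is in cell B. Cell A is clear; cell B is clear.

Right

try  Left: <A|clear|clear>
try Right: <B|clear|clear>  ← match
try  Suck: <A|clear|clear>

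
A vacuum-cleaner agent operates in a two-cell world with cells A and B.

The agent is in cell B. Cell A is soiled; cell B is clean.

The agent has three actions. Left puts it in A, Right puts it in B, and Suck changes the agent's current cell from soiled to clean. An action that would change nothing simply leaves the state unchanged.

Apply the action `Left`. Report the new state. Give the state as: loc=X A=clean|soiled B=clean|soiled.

loc=A A=soiled B=clean

start: loc=B A=soiled B=clean
Left (#1): loc=A A=soiled B=clean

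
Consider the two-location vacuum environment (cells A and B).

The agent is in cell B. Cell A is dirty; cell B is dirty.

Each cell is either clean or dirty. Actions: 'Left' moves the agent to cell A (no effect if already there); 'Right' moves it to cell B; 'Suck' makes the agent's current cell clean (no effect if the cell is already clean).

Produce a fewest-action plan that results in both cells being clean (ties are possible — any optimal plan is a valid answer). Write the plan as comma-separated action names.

Suck, Left, Suck

1) do Suck; now (B; A:dirty, B:clean)
2) do Left; now (A; A:dirty, B:clean)
3) do Suck; now (A; A:clean, B:clean)
min 3: Suck B + move + Suck A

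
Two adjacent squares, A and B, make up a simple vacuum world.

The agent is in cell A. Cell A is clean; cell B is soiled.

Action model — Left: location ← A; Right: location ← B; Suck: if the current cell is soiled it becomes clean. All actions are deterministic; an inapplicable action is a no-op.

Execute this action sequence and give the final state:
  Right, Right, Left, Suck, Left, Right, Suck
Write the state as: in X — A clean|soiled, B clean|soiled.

in B — A clean, B clean

t=1 Right ⇒ in B — A clean, B soiled
t=2 Right ⇒ in B — A clean, B soiled
t=3 Left ⇒ in A — A clean, B soiled
t=4 Suck ⇒ in A — A clean, B soiled
t=5 Left ⇒ in A — A clean, B soiled
t=6 Right ⇒ in B — A clean, B soiled
t=7 Suck ⇒ in B — A clean, B clean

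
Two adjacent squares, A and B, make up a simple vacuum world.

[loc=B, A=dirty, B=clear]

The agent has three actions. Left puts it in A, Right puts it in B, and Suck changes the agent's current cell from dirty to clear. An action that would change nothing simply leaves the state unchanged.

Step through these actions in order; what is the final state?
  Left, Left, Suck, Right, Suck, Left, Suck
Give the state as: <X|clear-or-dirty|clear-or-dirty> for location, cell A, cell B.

Left (#1): <A|dirty|clear>
Left (#2): <A|dirty|clear>
Suck (#3): <A|clear|clear>
Right (#4): <B|clear|clear>
Suck (#5): <B|clear|clear>
Left (#6): <A|clear|clear>
Suck (#7): <A|clear|clear>

<A|clear|clear>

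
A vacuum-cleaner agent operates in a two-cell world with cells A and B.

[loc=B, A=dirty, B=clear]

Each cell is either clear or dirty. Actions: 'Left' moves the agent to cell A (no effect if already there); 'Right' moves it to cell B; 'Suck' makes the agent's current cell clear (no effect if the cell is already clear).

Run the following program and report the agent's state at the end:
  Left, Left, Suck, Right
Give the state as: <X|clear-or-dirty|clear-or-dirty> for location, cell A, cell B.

<B|clear|clear>

Left (#1): <A|dirty|clear>
Left (#2): <A|dirty|clear>
Suck (#3): <A|clear|clear>
Right (#4): <B|clear|clear>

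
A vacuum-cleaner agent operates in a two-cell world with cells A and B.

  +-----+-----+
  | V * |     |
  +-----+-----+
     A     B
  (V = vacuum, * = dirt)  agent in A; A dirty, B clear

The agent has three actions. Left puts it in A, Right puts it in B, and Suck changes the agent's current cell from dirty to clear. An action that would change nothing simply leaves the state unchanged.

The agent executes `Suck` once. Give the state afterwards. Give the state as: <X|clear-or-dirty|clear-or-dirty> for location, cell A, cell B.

start: <A|dirty|clear>
step 1/1 (Suck): <A|clear|clear>

<A|clear|clear>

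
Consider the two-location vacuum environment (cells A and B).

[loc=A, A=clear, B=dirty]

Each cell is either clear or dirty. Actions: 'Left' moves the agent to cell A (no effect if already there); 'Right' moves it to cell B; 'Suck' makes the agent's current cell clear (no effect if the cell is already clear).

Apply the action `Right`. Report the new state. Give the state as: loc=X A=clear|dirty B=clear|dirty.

start: loc=A A=clear B=dirty
[1] after Right: loc=B A=clear B=dirty

loc=B A=clear B=dirty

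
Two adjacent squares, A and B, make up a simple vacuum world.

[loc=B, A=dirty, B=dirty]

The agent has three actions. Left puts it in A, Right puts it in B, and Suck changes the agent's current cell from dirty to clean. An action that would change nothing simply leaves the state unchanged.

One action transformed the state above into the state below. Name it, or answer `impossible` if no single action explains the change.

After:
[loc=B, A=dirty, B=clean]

try  Left: (A; A:dirty, B:dirty)
try Right: (B; A:dirty, B:dirty)
try  Suck: (B; A:dirty, B:clean)  ← match

Suck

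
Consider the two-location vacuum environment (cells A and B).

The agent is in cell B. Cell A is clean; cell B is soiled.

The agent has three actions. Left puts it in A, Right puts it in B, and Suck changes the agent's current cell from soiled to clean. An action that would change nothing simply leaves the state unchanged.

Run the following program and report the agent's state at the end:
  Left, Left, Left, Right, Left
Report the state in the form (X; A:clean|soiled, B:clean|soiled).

step 1/5 (Left): (A; A:clean, B:soiled)
step 2/5 (Left): (A; A:clean, B:soiled)
step 3/5 (Left): (A; A:clean, B:soiled)
step 4/5 (Right): (B; A:clean, B:soiled)
step 5/5 (Left): (A; A:clean, B:soiled)

(A; A:clean, B:soiled)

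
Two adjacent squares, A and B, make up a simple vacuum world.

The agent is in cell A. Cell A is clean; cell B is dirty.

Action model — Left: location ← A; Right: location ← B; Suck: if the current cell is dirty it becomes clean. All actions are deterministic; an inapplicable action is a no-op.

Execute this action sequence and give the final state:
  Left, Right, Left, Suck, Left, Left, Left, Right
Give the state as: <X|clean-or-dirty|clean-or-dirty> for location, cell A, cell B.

<B|clean|dirty>

step 1/8 (Left): <A|clean|dirty>
step 2/8 (Right): <B|clean|dirty>
step 3/8 (Left): <A|clean|dirty>
step 4/8 (Suck): <A|clean|dirty>
step 5/8 (Left): <A|clean|dirty>
step 6/8 (Left): <A|clean|dirty>
step 7/8 (Left): <A|clean|dirty>
step 8/8 (Right): <B|clean|dirty>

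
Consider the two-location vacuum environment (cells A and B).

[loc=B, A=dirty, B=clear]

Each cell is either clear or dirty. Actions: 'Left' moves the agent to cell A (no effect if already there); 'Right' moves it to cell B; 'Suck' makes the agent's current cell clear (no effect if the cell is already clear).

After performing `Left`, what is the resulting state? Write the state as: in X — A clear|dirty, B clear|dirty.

start: in B — A dirty, B clear
step 1/1 (Left): in A — A dirty, B clear

in A — A dirty, B clear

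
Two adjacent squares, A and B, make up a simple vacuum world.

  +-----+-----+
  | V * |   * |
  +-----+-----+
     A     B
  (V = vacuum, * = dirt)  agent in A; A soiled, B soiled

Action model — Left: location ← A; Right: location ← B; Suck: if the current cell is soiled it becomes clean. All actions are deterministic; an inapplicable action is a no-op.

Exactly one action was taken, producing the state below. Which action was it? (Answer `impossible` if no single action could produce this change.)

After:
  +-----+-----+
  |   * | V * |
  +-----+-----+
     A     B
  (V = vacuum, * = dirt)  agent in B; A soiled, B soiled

try  Left: <A|soiled|soiled>
try Right: <B|soiled|soiled>  ← match
try  Suck: <A|clean|soiled>

Right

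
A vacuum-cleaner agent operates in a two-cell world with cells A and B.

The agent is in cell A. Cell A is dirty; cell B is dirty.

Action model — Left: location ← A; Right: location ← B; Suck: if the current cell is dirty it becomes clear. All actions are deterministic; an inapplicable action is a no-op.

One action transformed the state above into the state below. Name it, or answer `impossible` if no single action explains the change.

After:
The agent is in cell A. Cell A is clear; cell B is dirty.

try  Left: in A — A dirty, B dirty
try Right: in B — A dirty, B dirty
try  Suck: in A — A clear, B dirty  ← match

Suck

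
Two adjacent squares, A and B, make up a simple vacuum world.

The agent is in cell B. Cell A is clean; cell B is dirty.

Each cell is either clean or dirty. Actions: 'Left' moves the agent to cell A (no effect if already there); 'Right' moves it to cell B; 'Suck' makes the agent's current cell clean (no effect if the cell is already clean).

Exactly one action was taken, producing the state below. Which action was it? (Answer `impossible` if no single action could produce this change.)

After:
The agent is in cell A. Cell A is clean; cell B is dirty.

Left

try  Left: in A — A clean, B dirty  ← match
try Right: in B — A clean, B dirty
try  Suck: in B — A clean, B clean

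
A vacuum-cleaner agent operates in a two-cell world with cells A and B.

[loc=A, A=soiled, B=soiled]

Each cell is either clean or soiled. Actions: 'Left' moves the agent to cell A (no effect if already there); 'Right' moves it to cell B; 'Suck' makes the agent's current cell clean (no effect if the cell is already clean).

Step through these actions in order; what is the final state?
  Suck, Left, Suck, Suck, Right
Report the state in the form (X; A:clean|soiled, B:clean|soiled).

(B; A:clean, B:soiled)

[1] after Suck: (A; A:clean, B:soiled)
[2] after Left: (A; A:clean, B:soiled)
[3] after Suck: (A; A:clean, B:soiled)
[4] after Suck: (A; A:clean, B:soiled)
[5] after Right: (B; A:clean, B:soiled)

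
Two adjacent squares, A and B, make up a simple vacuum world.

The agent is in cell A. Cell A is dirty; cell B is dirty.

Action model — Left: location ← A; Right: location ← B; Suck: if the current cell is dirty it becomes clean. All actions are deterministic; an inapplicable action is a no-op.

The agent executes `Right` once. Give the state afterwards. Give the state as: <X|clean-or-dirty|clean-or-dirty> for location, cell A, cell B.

start: <A|dirty|dirty>
Right (#1): <B|dirty|dirty>

<B|dirty|dirty>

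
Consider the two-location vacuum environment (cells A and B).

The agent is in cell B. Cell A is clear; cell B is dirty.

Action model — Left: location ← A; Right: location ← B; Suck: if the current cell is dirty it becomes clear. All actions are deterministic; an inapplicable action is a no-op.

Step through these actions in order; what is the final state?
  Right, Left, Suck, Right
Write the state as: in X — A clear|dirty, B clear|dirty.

in B — A clear, B dirty

step 1/4 (Right): in B — A clear, B dirty
step 2/4 (Left): in A — A clear, B dirty
step 3/4 (Suck): in A — A clear, B dirty
step 4/4 (Right): in B — A clear, B dirty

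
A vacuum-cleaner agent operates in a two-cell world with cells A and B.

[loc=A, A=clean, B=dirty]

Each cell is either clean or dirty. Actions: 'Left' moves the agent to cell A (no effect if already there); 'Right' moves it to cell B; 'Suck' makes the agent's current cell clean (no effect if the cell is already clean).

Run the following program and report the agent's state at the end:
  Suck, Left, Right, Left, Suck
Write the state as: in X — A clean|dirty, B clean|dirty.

t=1 Suck ⇒ in A — A clean, B dirty
t=2 Left ⇒ in A — A clean, B dirty
t=3 Right ⇒ in B — A clean, B dirty
t=4 Left ⇒ in A — A clean, B dirty
t=5 Suck ⇒ in A — A clean, B dirty

in A — A clean, B dirty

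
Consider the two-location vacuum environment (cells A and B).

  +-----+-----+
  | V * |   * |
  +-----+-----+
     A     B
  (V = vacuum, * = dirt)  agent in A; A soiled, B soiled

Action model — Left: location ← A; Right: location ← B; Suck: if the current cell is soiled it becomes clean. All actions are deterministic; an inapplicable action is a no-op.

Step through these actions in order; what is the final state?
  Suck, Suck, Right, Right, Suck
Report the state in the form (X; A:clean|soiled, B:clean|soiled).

(B; A:clean, B:clean)

t=1 Suck ⇒ (A; A:clean, B:soiled)
t=2 Suck ⇒ (A; A:clean, B:soiled)
t=3 Right ⇒ (B; A:clean, B:soiled)
t=4 Right ⇒ (B; A:clean, B:soiled)
t=5 Suck ⇒ (B; A:clean, B:clean)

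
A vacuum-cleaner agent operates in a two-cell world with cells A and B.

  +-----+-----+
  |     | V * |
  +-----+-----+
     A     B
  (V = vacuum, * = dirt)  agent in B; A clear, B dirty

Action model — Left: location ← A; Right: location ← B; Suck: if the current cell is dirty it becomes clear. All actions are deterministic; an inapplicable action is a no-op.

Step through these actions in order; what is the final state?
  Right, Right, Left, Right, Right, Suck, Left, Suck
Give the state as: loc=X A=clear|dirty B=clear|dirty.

loc=A A=clear B=clear

[1] after Right: loc=B A=clear B=dirty
[2] after Right: loc=B A=clear B=dirty
[3] after Left: loc=A A=clear B=dirty
[4] after Right: loc=B A=clear B=dirty
[5] after Right: loc=B A=clear B=dirty
[6] after Suck: loc=B A=clear B=clear
[7] after Left: loc=A A=clear B=clear
[8] after Suck: loc=A A=clear B=clear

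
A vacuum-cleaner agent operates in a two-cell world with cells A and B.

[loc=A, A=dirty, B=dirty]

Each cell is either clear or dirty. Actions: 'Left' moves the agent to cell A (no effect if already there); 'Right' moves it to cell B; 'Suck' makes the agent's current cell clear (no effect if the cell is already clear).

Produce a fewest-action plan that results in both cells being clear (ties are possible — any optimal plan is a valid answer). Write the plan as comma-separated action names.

Suck, Right, Suck

t=1 Suck ⇒ (A; A:clear, B:dirty)
t=2 Right ⇒ (B; A:clear, B:dirty)
t=3 Suck ⇒ (B; A:clear, B:clear)
min 3: Suck A + move + Suck B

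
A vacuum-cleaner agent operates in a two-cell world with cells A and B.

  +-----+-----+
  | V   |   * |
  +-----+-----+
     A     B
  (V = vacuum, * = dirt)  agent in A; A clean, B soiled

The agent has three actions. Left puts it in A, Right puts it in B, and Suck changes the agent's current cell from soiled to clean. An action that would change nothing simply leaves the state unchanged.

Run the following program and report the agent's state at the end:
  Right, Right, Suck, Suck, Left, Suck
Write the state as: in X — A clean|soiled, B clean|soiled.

1) do Right; now in B — A clean, B soiled
2) do Right; now in B — A clean, B soiled
3) do Suck; now in B — A clean, B clean
4) do Suck; now in B — A clean, B clean
5) do Left; now in A — A clean, B clean
6) do Suck; now in A — A clean, B clean

in A — A clean, B clean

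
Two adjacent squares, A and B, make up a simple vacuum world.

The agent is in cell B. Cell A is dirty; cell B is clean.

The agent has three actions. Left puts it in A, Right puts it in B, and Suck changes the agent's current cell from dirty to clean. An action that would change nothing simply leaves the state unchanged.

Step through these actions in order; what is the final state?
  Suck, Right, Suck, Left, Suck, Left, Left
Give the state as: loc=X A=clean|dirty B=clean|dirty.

Suck (#1): loc=B A=dirty B=clean
Right (#2): loc=B A=dirty B=clean
Suck (#3): loc=B A=dirty B=clean
Left (#4): loc=A A=dirty B=clean
Suck (#5): loc=A A=clean B=clean
Left (#6): loc=A A=clean B=clean
Left (#7): loc=A A=clean B=clean

loc=A A=clean B=clean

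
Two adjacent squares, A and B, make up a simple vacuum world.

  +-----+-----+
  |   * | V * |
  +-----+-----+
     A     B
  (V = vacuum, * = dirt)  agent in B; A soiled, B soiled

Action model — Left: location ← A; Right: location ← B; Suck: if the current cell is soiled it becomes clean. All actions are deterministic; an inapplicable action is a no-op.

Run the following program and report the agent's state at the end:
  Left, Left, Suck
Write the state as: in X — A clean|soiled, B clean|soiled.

step 1/3 (Left): in A — A soiled, B soiled
step 2/3 (Left): in A — A soiled, B soiled
step 3/3 (Suck): in A — A clean, B soiled

in A — A clean, B soiled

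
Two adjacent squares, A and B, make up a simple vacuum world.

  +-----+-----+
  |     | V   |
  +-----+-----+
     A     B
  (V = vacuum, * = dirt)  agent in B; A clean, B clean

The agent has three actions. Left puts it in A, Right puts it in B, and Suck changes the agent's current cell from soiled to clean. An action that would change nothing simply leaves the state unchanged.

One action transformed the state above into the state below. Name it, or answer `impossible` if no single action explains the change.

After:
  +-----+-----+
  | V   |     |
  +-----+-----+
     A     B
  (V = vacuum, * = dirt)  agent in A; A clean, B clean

try  Left: <A|clean|clean>  ← match
try Right: <B|clean|clean>
try  Suck: <B|clean|clean>

Left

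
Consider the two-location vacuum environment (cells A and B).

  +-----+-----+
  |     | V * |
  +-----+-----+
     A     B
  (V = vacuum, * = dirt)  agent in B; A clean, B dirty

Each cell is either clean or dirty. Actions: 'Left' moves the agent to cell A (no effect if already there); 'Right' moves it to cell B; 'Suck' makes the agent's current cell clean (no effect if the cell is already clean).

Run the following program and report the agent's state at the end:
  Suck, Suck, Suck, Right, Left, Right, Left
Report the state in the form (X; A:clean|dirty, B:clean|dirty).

(A; A:clean, B:clean)

1) do Suck; now (B; A:clean, B:clean)
2) do Suck; now (B; A:clean, B:clean)
3) do Suck; now (B; A:clean, B:clean)
4) do Right; now (B; A:clean, B:clean)
5) do Left; now (A; A:clean, B:clean)
6) do Right; now (B; A:clean, B:clean)
7) do Left; now (A; A:clean, B:clean)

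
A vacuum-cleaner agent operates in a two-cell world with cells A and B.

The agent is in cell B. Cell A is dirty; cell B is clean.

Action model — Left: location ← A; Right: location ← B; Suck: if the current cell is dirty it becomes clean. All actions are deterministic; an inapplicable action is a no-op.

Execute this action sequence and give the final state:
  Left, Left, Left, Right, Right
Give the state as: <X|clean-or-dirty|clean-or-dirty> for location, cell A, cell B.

<B|dirty|clean>

1. Left → <A|dirty|clean>
2. Left → <A|dirty|clean>
3. Left → <A|dirty|clean>
4. Right → <B|dirty|clean>
5. Right → <B|dirty|clean>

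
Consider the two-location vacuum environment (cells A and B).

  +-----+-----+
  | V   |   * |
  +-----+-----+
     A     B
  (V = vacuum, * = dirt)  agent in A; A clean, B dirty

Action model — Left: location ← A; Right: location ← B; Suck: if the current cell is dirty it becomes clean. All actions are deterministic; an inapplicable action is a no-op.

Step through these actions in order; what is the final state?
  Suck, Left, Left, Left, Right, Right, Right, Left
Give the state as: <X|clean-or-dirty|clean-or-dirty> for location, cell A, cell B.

<A|clean|dirty>

1. Suck → <A|clean|dirty>
2. Left → <A|clean|dirty>
3. Left → <A|clean|dirty>
4. Left → <A|clean|dirty>
5. Right → <B|clean|dirty>
6. Right → <B|clean|dirty>
7. Right → <B|clean|dirty>
8. Left → <A|clean|dirty>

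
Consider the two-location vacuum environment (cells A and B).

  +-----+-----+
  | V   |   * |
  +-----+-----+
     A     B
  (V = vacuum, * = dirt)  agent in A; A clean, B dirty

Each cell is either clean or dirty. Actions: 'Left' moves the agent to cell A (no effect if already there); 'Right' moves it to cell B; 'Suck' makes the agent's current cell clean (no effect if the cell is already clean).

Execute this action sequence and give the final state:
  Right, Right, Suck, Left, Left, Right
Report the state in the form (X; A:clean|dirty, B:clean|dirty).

(B; A:clean, B:clean)

[1] after Right: (B; A:clean, B:dirty)
[2] after Right: (B; A:clean, B:dirty)
[3] after Suck: (B; A:clean, B:clean)
[4] after Left: (A; A:clean, B:clean)
[5] after Left: (A; A:clean, B:clean)
[6] after Right: (B; A:clean, B:clean)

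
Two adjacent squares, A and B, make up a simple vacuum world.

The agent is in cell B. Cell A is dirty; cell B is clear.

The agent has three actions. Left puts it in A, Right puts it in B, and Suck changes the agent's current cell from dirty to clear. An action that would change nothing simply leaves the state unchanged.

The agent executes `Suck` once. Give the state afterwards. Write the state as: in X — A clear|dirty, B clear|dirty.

in B — A dirty, B clear

start: in B — A dirty, B clear
Suck (#1): in B — A dirty, B clear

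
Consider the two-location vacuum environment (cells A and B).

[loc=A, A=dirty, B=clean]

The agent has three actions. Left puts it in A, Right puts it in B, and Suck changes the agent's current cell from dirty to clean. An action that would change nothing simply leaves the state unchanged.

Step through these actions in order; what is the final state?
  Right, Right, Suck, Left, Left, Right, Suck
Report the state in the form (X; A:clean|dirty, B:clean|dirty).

(B; A:dirty, B:clean)

1) do Right; now (B; A:dirty, B:clean)
2) do Right; now (B; A:dirty, B:clean)
3) do Suck; now (B; A:dirty, B:clean)
4) do Left; now (A; A:dirty, B:clean)
5) do Left; now (A; A:dirty, B:clean)
6) do Right; now (B; A:dirty, B:clean)
7) do Suck; now (B; A:dirty, B:clean)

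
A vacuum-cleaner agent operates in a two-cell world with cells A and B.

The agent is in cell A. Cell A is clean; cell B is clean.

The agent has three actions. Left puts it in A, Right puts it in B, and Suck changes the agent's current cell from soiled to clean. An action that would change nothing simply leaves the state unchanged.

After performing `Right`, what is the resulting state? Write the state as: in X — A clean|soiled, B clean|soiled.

in B — A clean, B clean

start: in A — A clean, B clean
1) do Right; now in B — A clean, B clean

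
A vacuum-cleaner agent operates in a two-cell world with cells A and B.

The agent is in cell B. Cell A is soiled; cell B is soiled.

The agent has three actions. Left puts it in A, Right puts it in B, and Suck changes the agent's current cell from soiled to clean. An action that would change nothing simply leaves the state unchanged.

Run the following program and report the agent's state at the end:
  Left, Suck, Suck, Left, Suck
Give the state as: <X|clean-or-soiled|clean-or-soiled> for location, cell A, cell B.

<A|clean|soiled>

1) do Left; now <A|soiled|soiled>
2) do Suck; now <A|clean|soiled>
3) do Suck; now <A|clean|soiled>
4) do Left; now <A|clean|soiled>
5) do Suck; now <A|clean|soiled>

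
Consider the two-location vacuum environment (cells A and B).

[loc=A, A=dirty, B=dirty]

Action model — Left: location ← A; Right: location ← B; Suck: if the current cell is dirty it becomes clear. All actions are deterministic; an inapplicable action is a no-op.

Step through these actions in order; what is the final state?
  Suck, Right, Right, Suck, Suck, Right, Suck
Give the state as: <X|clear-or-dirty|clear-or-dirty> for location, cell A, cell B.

Suck (#1): <A|clear|dirty>
Right (#2): <B|clear|dirty>
Right (#3): <B|clear|dirty>
Suck (#4): <B|clear|clear>
Suck (#5): <B|clear|clear>
Right (#6): <B|clear|clear>
Suck (#7): <B|clear|clear>

<B|clear|clear>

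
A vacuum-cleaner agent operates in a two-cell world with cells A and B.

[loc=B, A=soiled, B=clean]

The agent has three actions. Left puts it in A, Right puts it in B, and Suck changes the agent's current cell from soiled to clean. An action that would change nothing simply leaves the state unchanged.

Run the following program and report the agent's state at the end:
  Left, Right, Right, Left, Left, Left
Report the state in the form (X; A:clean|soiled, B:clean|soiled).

1) do Left; now (A; A:soiled, B:clean)
2) do Right; now (B; A:soiled, B:clean)
3) do Right; now (B; A:soiled, B:clean)
4) do Left; now (A; A:soiled, B:clean)
5) do Left; now (A; A:soiled, B:clean)
6) do Left; now (A; A:soiled, B:clean)

(A; A:soiled, B:clean)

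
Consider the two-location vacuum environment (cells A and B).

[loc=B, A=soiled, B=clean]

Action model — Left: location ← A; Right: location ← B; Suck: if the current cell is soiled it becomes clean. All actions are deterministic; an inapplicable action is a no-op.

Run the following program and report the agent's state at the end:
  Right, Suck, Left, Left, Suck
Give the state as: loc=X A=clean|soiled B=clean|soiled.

[1] after Right: loc=B A=soiled B=clean
[2] after Suck: loc=B A=soiled B=clean
[3] after Left: loc=A A=soiled B=clean
[4] after Left: loc=A A=soiled B=clean
[5] after Suck: loc=A A=clean B=clean

loc=A A=clean B=clean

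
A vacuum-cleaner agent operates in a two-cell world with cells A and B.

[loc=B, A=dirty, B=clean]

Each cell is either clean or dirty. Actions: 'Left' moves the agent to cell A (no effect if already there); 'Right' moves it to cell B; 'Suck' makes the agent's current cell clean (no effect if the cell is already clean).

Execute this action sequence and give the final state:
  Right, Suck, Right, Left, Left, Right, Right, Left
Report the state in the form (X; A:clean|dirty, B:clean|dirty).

(A; A:dirty, B:clean)

t=1 Right ⇒ (B; A:dirty, B:clean)
t=2 Suck ⇒ (B; A:dirty, B:clean)
t=3 Right ⇒ (B; A:dirty, B:clean)
t=4 Left ⇒ (A; A:dirty, B:clean)
t=5 Left ⇒ (A; A:dirty, B:clean)
t=6 Right ⇒ (B; A:dirty, B:clean)
t=7 Right ⇒ (B; A:dirty, B:clean)
t=8 Left ⇒ (A; A:dirty, B:clean)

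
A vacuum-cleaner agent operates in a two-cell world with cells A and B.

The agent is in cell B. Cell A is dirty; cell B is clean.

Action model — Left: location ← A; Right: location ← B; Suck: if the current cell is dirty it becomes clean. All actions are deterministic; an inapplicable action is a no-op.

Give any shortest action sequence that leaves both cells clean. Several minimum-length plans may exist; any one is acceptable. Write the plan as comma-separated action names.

1) do Left; now loc=A A=dirty B=clean
2) do Suck; now loc=A A=clean B=clean
min 2: go A then Suck

Left, Suck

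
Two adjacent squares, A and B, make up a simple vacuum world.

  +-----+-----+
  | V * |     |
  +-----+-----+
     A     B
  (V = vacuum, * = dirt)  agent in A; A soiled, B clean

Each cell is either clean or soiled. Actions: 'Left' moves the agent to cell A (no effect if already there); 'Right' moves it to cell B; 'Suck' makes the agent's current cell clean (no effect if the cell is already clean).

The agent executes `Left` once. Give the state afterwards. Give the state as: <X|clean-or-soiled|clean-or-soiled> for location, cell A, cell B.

<A|soiled|clean>

start: <A|soiled|clean>
1. Left → <A|soiled|clean>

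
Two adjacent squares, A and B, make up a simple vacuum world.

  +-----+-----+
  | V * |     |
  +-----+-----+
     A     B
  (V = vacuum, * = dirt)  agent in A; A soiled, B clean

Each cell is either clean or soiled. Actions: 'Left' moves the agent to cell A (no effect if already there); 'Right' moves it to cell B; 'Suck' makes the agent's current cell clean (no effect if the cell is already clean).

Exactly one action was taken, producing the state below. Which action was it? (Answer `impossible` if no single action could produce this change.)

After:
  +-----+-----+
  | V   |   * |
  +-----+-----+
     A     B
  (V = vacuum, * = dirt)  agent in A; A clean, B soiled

try  Left: in A — A soiled, B clean
try Right: in B — A soiled, B clean
try  Suck: in A — A clean, B clean
no single action produces the after-state

impossible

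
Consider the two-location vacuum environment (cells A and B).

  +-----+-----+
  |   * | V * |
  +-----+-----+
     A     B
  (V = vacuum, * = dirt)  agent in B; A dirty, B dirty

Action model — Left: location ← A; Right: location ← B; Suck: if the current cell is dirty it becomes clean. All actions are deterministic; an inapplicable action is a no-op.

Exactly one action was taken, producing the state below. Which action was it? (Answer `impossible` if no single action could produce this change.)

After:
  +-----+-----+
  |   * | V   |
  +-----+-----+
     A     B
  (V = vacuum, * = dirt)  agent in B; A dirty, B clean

try  Left: (A; A:dirty, B:dirty)
try Right: (B; A:dirty, B:dirty)
try  Suck: (B; A:dirty, B:clean)  ← match

Suck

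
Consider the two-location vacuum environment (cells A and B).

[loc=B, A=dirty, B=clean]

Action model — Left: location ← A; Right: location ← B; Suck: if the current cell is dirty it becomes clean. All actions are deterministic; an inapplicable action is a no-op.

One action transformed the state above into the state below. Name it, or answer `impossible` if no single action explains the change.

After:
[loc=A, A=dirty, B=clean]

Left

try  Left: in A — A dirty, B clean  ← match
try Right: in B — A dirty, B clean
try  Suck: in B — A dirty, B clean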